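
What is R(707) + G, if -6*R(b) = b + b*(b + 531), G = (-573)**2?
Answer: 364667/2 ≈ 1.8233e+5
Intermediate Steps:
G = 328329
R(b) = -b/6 - b*(531 + b)/6 (R(b) = -(b + b*(b + 531))/6 = -(b + b*(531 + b))/6 = -b/6 - b*(531 + b)/6)
R(707) + G = -1/6*707*(532 + 707) + 328329 = -1/6*707*1239 + 328329 = -291991/2 + 328329 = 364667/2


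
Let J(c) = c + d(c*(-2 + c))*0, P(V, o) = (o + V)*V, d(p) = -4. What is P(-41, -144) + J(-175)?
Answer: 7410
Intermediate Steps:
P(V, o) = V*(V + o) (P(V, o) = (V + o)*V = V*(V + o))
J(c) = c (J(c) = c - 4*0 = c + 0 = c)
P(-41, -144) + J(-175) = -41*(-41 - 144) - 175 = -41*(-185) - 175 = 7585 - 175 = 7410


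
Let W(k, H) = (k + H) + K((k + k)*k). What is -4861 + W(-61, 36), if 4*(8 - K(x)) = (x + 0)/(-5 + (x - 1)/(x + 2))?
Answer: -131412400/29779 ≈ -4412.9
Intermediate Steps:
K(x) = 8 - x/(4*(-5 + (-1 + x)/(2 + x))) (K(x) = 8 - (x + 0)/(4*(-5 + (x - 1)/(x + 2))) = 8 - x/(4*(-5 + (-1 + x)/(2 + x))))
W(k, H) = H + k + (352 + 4*k⁴ + 260*k²)/(4*(11 + 8*k²)) (W(k, H) = (k + H) + (352 + ((k + k)*k)² + 130*((k + k)*k))/(4*(11 + 4*((k + k)*k))) = (H + k) + (352 + ((2*k)*k)² + 130*((2*k)*k))/(4*(11 + 4*((2*k)*k))) = (H + k) + (352 + (2*k²)² + 130*(2*k²))/(4*(11 + 4*(2*k²))) = (H + k) + (352 + 4*k⁴ + 260*k²)/(4*(11 + 8*k²)) = H + k + (352 + 4*k⁴ + 260*k²)/(4*(11 + 8*k²)))
-4861 + W(-61, 36) = -4861 + (88 + (-61)⁴ + 65*(-61)² + (11 + 8*(-61)²)*(36 - 61))/(11 + 8*(-61)²) = -4861 + (88 + 13845841 + 65*3721 + (11 + 8*3721)*(-25))/(11 + 8*3721) = -4861 + (88 + 13845841 + 241865 + (11 + 29768)*(-25))/(11 + 29768) = -4861 + (88 + 13845841 + 241865 + 29779*(-25))/29779 = -4861 + (88 + 13845841 + 241865 - 744475)/29779 = -4861 + (1/29779)*13343319 = -4861 + 13343319/29779 = -131412400/29779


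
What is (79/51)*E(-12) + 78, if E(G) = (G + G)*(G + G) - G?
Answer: 16810/17 ≈ 988.82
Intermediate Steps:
E(G) = -G + 4*G**2 (E(G) = (2*G)*(2*G) - G = 4*G**2 - G = -G + 4*G**2)
(79/51)*E(-12) + 78 = (79/51)*(-12*(-1 + 4*(-12))) + 78 = (79*(1/51))*(-12*(-1 - 48)) + 78 = 79*(-12*(-49))/51 + 78 = (79/51)*588 + 78 = 15484/17 + 78 = 16810/17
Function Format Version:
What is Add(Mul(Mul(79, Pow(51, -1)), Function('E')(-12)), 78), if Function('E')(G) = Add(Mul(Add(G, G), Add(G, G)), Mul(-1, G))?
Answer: Rational(16810, 17) ≈ 988.82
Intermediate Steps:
Function('E')(G) = Add(Mul(-1, G), Mul(4, Pow(G, 2))) (Function('E')(G) = Add(Mul(Mul(2, G), Mul(2, G)), Mul(-1, G)) = Add(Mul(4, Pow(G, 2)), Mul(-1, G)) = Add(Mul(-1, G), Mul(4, Pow(G, 2))))
Add(Mul(Mul(79, Pow(51, -1)), Function('E')(-12)), 78) = Add(Mul(Mul(79, Pow(51, -1)), Mul(-12, Add(-1, Mul(4, -12)))), 78) = Add(Mul(Mul(79, Rational(1, 51)), Mul(-12, Add(-1, -48))), 78) = Add(Mul(Rational(79, 51), Mul(-12, -49)), 78) = Add(Mul(Rational(79, 51), 588), 78) = Add(Rational(15484, 17), 78) = Rational(16810, 17)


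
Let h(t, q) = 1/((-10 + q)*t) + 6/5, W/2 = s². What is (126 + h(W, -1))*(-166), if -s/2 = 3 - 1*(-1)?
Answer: -74325089/3520 ≈ -21115.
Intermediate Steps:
s = -8 (s = -2*(3 - 1*(-1)) = -2*(3 + 1) = -2*4 = -8)
W = 128 (W = 2*(-8)² = 2*64 = 128)
h(t, q) = 6/5 + 1/(t*(-10 + q)) (h(t, q) = 1/(t*(-10 + q)) + 6*(⅕) = 1/(t*(-10 + q)) + 6/5 = 6/5 + 1/(t*(-10 + q)))
(126 + h(W, -1))*(-166) = (126 + (⅕)*(5 - 60*128 + 6*(-1)*128)/(128*(-10 - 1)))*(-166) = (126 + (⅕)*(1/128)*(5 - 7680 - 768)/(-11))*(-166) = (126 + (⅕)*(1/128)*(-1/11)*(-8443))*(-166) = (126 + 8443/7040)*(-166) = (895483/7040)*(-166) = -74325089/3520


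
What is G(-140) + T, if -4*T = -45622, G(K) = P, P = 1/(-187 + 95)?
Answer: 1049305/92 ≈ 11405.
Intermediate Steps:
P = -1/92 (P = 1/(-92) = -1/92 ≈ -0.010870)
G(K) = -1/92
T = 22811/2 (T = -1/4*(-45622) = 22811/2 ≈ 11406.)
G(-140) + T = -1/92 + 22811/2 = 1049305/92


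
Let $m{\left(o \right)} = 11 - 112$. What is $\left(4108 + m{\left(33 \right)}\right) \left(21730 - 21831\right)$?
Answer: $-404707$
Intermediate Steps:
$m{\left(o \right)} = -101$ ($m{\left(o \right)} = 11 - 112 = -101$)
$\left(4108 + m{\left(33 \right)}\right) \left(21730 - 21831\right) = \left(4108 - 101\right) \left(21730 - 21831\right) = 4007 \left(-101\right) = -404707$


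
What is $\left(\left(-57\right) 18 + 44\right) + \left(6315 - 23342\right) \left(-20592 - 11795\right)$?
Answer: $551452467$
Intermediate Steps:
$\left(\left(-57\right) 18 + 44\right) + \left(6315 - 23342\right) \left(-20592 - 11795\right) = \left(-1026 + 44\right) - -551453449 = -982 + 551453449 = 551452467$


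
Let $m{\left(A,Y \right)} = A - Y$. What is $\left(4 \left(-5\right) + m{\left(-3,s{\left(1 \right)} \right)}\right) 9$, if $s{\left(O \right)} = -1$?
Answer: $-198$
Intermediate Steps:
$\left(4 \left(-5\right) + m{\left(-3,s{\left(1 \right)} \right)}\right) 9 = \left(4 \left(-5\right) - 2\right) 9 = \left(-20 + \left(-3 + 1\right)\right) 9 = \left(-20 - 2\right) 9 = \left(-22\right) 9 = -198$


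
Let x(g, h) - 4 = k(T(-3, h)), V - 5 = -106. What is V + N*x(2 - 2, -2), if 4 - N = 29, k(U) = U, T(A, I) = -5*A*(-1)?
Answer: 174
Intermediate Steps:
V = -101 (V = 5 - 106 = -101)
T(A, I) = 5*A
x(g, h) = -11 (x(g, h) = 4 + 5*(-3) = 4 - 15 = -11)
N = -25 (N = 4 - 1*29 = 4 - 29 = -25)
V + N*x(2 - 2, -2) = -101 - 25*(-11) = -101 + 275 = 174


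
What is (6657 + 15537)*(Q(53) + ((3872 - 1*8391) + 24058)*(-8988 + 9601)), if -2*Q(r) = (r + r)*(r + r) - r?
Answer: 265702473207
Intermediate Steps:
Q(r) = r/2 - 2*r² (Q(r) = -((r + r)*(r + r) - r)/2 = -((2*r)*(2*r) - r)/2 = -(4*r² - r)/2 = -(-r + 4*r²)/2 = r/2 - 2*r²)
(6657 + 15537)*(Q(53) + ((3872 - 1*8391) + 24058)*(-8988 + 9601)) = (6657 + 15537)*((½)*53*(1 - 4*53) + ((3872 - 1*8391) + 24058)*(-8988 + 9601)) = 22194*((½)*53*(1 - 212) + ((3872 - 8391) + 24058)*613) = 22194*((½)*53*(-211) + (-4519 + 24058)*613) = 22194*(-11183/2 + 19539*613) = 22194*(-11183/2 + 11977407) = 22194*(23943631/2) = 265702473207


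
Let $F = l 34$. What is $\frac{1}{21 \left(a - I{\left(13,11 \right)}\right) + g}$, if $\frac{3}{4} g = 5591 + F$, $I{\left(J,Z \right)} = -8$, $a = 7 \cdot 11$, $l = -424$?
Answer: $- \frac{3}{29945} \approx -0.00010018$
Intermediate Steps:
$a = 77$
$F = -14416$ ($F = \left(-424\right) 34 = -14416$)
$g = - \frac{35300}{3}$ ($g = \frac{4 \left(5591 - 14416\right)}{3} = \frac{4}{3} \left(-8825\right) = - \frac{35300}{3} \approx -11767.0$)
$\frac{1}{21 \left(a - I{\left(13,11 \right)}\right) + g} = \frac{1}{21 \left(77 - -8\right) - \frac{35300}{3}} = \frac{1}{21 \left(77 + 8\right) - \frac{35300}{3}} = \frac{1}{21 \cdot 85 - \frac{35300}{3}} = \frac{1}{1785 - \frac{35300}{3}} = \frac{1}{- \frac{29945}{3}} = - \frac{3}{29945}$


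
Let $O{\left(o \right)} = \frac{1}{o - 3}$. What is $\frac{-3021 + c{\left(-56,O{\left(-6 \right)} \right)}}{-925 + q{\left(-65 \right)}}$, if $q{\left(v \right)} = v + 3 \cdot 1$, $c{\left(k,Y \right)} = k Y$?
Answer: $\frac{27133}{8883} \approx 3.0545$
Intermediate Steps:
$O{\left(o \right)} = \frac{1}{-3 + o}$
$c{\left(k,Y \right)} = Y k$
$q{\left(v \right)} = 3 + v$ ($q{\left(v \right)} = v + 3 = 3 + v$)
$\frac{-3021 + c{\left(-56,O{\left(-6 \right)} \right)}}{-925 + q{\left(-65 \right)}} = \frac{-3021 + \frac{1}{-3 - 6} \left(-56\right)}{-925 + \left(3 - 65\right)} = \frac{-3021 + \frac{1}{-9} \left(-56\right)}{-925 - 62} = \frac{-3021 - - \frac{56}{9}}{-987} = \left(-3021 + \frac{56}{9}\right) \left(- \frac{1}{987}\right) = \left(- \frac{27133}{9}\right) \left(- \frac{1}{987}\right) = \frac{27133}{8883}$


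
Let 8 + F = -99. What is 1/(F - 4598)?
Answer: -1/4705 ≈ -0.00021254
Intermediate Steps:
F = -107 (F = -8 - 99 = -107)
1/(F - 4598) = 1/(-107 - 4598) = 1/(-4705) = -1/4705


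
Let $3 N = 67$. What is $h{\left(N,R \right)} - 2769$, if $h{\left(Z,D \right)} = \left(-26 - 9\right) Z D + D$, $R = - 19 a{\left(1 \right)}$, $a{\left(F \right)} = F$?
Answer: $\frac{36191}{3} \approx 12064.0$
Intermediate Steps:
$N = \frac{67}{3}$ ($N = \frac{1}{3} \cdot 67 = \frac{67}{3} \approx 22.333$)
$R = -19$ ($R = \left(-19\right) 1 = -19$)
$h{\left(Z,D \right)} = D - 35 D Z$ ($h{\left(Z,D \right)} = - 35 Z D + D = - 35 D Z + D = D - 35 D Z$)
$h{\left(N,R \right)} - 2769 = - 19 \left(1 - \frac{2345}{3}\right) - 2769 = \left(-19\right) \left(- \frac{2342}{3}\right) - 2769 = \frac{44498}{3} - 2769 = \frac{36191}{3}$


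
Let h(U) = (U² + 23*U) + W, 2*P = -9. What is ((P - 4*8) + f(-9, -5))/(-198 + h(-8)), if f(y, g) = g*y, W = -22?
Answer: -1/40 ≈ -0.025000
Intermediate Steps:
P = -9/2 (P = (½)*(-9) = -9/2 ≈ -4.5000)
h(U) = -22 + U² + 23*U (h(U) = (U² + 23*U) - 22 = -22 + U² + 23*U)
((P - 4*8) + f(-9, -5))/(-198 + h(-8)) = ((-9/2 - 4*8) - 5*(-9))/(-198 + (-22 + (-8)² + 23*(-8))) = ((-9/2 - 32) + 45)/(-198 + (-22 + 64 - 184)) = (-73/2 + 45)/(-198 - 142) = (17/2)/(-340) = (17/2)*(-1/340) = -1/40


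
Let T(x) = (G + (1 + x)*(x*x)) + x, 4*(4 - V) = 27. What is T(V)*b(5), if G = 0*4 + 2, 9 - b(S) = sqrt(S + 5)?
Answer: -8055/64 + 895*sqrt(10)/64 ≈ -81.637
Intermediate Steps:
b(S) = 9 - sqrt(5 + S) (b(S) = 9 - sqrt(S + 5) = 9 - sqrt(5 + S))
V = -11/4 (V = 4 - 1/4*27 = 4 - 27/4 = -11/4 ≈ -2.7500)
G = 2 (G = 0 + 2 = 2)
T(x) = 2 + x + x**2*(1 + x) (T(x) = (2 + (1 + x)*(x*x)) + x = (2 + (1 + x)*x**2) + x = (2 + x**2*(1 + x)) + x = 2 + x + x**2*(1 + x))
T(V)*b(5) = (2 - 11/4 + (-11/4)**2 + (-11/4)**3)*(9 - sqrt(5 + 5)) = (2 - 11/4 + 121/16 - 1331/64)*(9 - sqrt(10)) = -895*(9 - sqrt(10))/64 = -8055/64 + 895*sqrt(10)/64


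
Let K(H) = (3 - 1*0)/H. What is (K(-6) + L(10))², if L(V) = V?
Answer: 361/4 ≈ 90.250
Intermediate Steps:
K(H) = 3/H (K(H) = (3 + 0)/H = 3/H)
(K(-6) + L(10))² = (3/(-6) + 10)² = (3*(-⅙) + 10)² = (-½ + 10)² = (19/2)² = 361/4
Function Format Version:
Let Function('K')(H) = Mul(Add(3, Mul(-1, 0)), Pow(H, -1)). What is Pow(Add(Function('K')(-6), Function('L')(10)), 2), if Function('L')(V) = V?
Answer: Rational(361, 4) ≈ 90.250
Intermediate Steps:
Function('K')(H) = Mul(3, Pow(H, -1)) (Function('K')(H) = Mul(Add(3, 0), Pow(H, -1)) = Mul(3, Pow(H, -1)))
Pow(Add(Function('K')(-6), Function('L')(10)), 2) = Pow(Add(Mul(3, Pow(-6, -1)), 10), 2) = Pow(Add(Mul(3, Rational(-1, 6)), 10), 2) = Pow(Add(Rational(-1, 2), 10), 2) = Pow(Rational(19, 2), 2) = Rational(361, 4)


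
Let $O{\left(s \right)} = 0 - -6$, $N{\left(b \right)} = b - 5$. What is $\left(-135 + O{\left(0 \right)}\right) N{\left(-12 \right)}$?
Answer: $2193$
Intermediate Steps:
$N{\left(b \right)} = -5 + b$
$O{\left(s \right)} = 6$ ($O{\left(s \right)} = 0 + 6 = 6$)
$\left(-135 + O{\left(0 \right)}\right) N{\left(-12 \right)} = \left(-135 + 6\right) \left(-5 - 12\right) = \left(-129\right) \left(-17\right) = 2193$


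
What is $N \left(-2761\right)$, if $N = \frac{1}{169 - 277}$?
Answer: $\frac{2761}{108} \approx 25.565$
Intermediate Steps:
$N = - \frac{1}{108}$ ($N = \frac{1}{-108} = - \frac{1}{108} \approx -0.0092593$)
$N \left(-2761\right) = \left(- \frac{1}{108}\right) \left(-2761\right) = \frac{2761}{108}$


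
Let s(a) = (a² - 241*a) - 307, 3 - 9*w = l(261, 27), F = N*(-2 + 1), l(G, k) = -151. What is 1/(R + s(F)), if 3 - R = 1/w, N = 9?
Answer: 154/299675 ≈ 0.00051389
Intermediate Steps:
F = -9 (F = 9*(-2 + 1) = 9*(-1) = -9)
w = 154/9 (w = ⅓ - ⅑*(-151) = ⅓ + 151/9 = 154/9 ≈ 17.111)
s(a) = -307 + a² - 241*a
R = 453/154 (R = 3 - 1/154/9 = 3 - 1*9/154 = 3 - 9/154 = 453/154 ≈ 2.9416)
1/(R + s(F)) = 1/(453/154 + (-307 + (-9)² - 241*(-9))) = 1/(453/154 + (-307 + 81 + 2169)) = 1/(453/154 + 1943) = 1/(299675/154) = 154/299675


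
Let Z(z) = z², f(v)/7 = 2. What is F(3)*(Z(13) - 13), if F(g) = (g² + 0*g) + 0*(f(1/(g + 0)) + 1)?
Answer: 1404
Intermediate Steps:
f(v) = 14 (f(v) = 7*2 = 14)
F(g) = g² (F(g) = (g² + 0*g) + 0*(14 + 1) = (g² + 0) + 0*15 = g² + 0 = g²)
F(3)*(Z(13) - 13) = 3²*(13² - 13) = 9*(169 - 13) = 9*156 = 1404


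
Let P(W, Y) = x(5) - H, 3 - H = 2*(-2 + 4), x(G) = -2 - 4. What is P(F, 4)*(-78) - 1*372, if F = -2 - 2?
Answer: 18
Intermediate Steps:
x(G) = -6
H = -1 (H = 3 - 2*(-2 + 4) = 3 - 2*2 = 3 - 1*4 = 3 - 4 = -1)
F = -4
P(W, Y) = -5 (P(W, Y) = -6 - 1*(-1) = -6 + 1 = -5)
P(F, 4)*(-78) - 1*372 = -5*(-78) - 1*372 = 390 - 372 = 18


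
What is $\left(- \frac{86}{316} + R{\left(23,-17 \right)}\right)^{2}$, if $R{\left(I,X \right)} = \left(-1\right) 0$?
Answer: $\frac{1849}{24964} \approx 0.074067$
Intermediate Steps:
$R{\left(I,X \right)} = 0$
$\left(- \frac{86}{316} + R{\left(23,-17 \right)}\right)^{2} = \left(- \frac{86}{316} + 0\right)^{2} = \left(\left(-86\right) \frac{1}{316} + 0\right)^{2} = \left(- \frac{43}{158} + 0\right)^{2} = \left(- \frac{43}{158}\right)^{2} = \frac{1849}{24964}$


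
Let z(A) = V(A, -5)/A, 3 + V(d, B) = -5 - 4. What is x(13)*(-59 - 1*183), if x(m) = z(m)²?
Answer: -34848/169 ≈ -206.20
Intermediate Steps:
V(d, B) = -12 (V(d, B) = -3 + (-5 - 4) = -3 - 9 = -12)
z(A) = -12/A
x(m) = 144/m² (x(m) = (-12/m)² = 144/m²)
x(13)*(-59 - 1*183) = (144/13²)*(-59 - 1*183) = (144*(1/169))*(-59 - 183) = (144/169)*(-242) = -34848/169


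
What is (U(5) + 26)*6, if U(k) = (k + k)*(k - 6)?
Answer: 96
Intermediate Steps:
U(k) = 2*k*(-6 + k) (U(k) = (2*k)*(-6 + k) = 2*k*(-6 + k))
(U(5) + 26)*6 = (2*5*(-6 + 5) + 26)*6 = (2*5*(-1) + 26)*6 = (-10 + 26)*6 = 16*6 = 96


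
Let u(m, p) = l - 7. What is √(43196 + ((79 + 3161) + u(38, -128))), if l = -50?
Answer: √46379 ≈ 215.36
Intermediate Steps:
u(m, p) = -57 (u(m, p) = -50 - 7 = -57)
√(43196 + ((79 + 3161) + u(38, -128))) = √(43196 + ((79 + 3161) - 57)) = √(43196 + (3240 - 57)) = √(43196 + 3183) = √46379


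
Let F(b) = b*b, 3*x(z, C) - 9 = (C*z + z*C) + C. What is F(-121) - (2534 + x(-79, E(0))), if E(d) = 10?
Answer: 37882/3 ≈ 12627.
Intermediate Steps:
x(z, C) = 3 + C/3 + 2*C*z/3 (x(z, C) = 3 + ((C*z + z*C) + C)/3 = 3 + ((C*z + C*z) + C)/3 = 3 + (2*C*z + C)/3 = 3 + (C + 2*C*z)/3 = 3 + (C/3 + 2*C*z/3) = 3 + C/3 + 2*C*z/3)
F(b) = b²
F(-121) - (2534 + x(-79, E(0))) = (-121)² - (2534 + (3 + (⅓)*10 + (⅔)*10*(-79))) = 14641 - (2534 + (3 + 10/3 - 1580/3)) = 14641 - (2534 - 1561/3) = 14641 - 1*6041/3 = 14641 - 6041/3 = 37882/3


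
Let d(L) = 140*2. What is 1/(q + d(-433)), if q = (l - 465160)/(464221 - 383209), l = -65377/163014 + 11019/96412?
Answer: 636612782638608/174596231973850771 ≈ 0.0036462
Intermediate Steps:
d(L) = 280
l = -2253438029/7858252884 (l = -65377*1/163014 + 11019*(1/96412) = -65377/163014 + 11019/96412 = -2253438029/7858252884 ≈ -0.28676)
q = -3655347164959469/636612782638608 (q = (-2253438029/7858252884 - 465160)/(464221 - 383209) = -3655347164959469/7858252884/81012 = -3655347164959469/7858252884*1/81012 = -3655347164959469/636612782638608 ≈ -5.7419)
1/(q + d(-433)) = 1/(-3655347164959469/636612782638608 + 280) = 1/(174596231973850771/636612782638608) = 636612782638608/174596231973850771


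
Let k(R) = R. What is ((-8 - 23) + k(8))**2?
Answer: 529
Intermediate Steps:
((-8 - 23) + k(8))**2 = ((-8 - 23) + 8)**2 = (-31 + 8)**2 = (-23)**2 = 529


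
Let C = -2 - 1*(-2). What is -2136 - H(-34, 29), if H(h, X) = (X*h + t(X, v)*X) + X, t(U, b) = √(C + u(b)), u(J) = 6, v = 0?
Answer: -1179 - 29*√6 ≈ -1250.0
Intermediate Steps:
C = 0 (C = -2 + 2 = 0)
t(U, b) = √6 (t(U, b) = √(0 + 6) = √6)
H(h, X) = X + X*h + X*√6 (H(h, X) = (X*h + √6*X) + X = (X*h + X*√6) + X = X + X*h + X*√6)
-2136 - H(-34, 29) = -2136 - 29*(1 - 34 + √6) = -2136 - 29*(-33 + √6) = -2136 - (-957 + 29*√6) = -2136 + (957 - 29*√6) = -1179 - 29*√6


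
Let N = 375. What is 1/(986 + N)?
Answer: 1/1361 ≈ 0.00073475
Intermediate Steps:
1/(986 + N) = 1/(986 + 375) = 1/1361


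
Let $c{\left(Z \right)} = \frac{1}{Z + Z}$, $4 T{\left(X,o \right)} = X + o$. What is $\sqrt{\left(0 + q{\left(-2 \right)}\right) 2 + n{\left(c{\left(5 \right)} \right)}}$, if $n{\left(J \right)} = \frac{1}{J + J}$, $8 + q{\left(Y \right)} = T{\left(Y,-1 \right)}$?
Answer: $\frac{5 i \sqrt{2}}{2} \approx 3.5355 i$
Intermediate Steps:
$T{\left(X,o \right)} = \frac{X}{4} + \frac{o}{4}$ ($T{\left(X,o \right)} = \frac{X + o}{4} = \frac{X}{4} + \frac{o}{4}$)
$q{\left(Y \right)} = - \frac{33}{4} + \frac{Y}{4}$ ($q{\left(Y \right)} = -8 + \left(\frac{Y}{4} + \frac{1}{4} \left(-1\right)\right) = -8 + \left(\frac{Y}{4} - \frac{1}{4}\right) = -8 + \left(- \frac{1}{4} + \frac{Y}{4}\right) = - \frac{33}{4} + \frac{Y}{4}$)
$c{\left(Z \right)} = \frac{1}{2 Z}$
$n{\left(J \right)} = \frac{1}{2 J}$
$\sqrt{\left(0 + q{\left(-2 \right)}\right) 2 + n{\left(c{\left(5 \right)} \right)}} = \sqrt{\left(0 + \left(- \frac{33}{4} + \frac{1}{4} \left(-2\right)\right)\right) 2 + \frac{1}{2 \frac{1}{2 \cdot 5}}} = \sqrt{\left(0 - \frac{35}{4}\right) 2 + \frac{1}{2 \cdot \frac{1}{2} \cdot \frac{1}{5}}} = \sqrt{\left(0 - \frac{35}{4}\right) 2 + \frac{\frac{1}{\frac{1}{10}}}{2}} = \sqrt{\left(- \frac{35}{4}\right) 2 + \frac{1}{2} \cdot 10} = \sqrt{- \frac{35}{2} + 5} = \sqrt{- \frac{25}{2}} = \frac{5 i \sqrt{2}}{2}$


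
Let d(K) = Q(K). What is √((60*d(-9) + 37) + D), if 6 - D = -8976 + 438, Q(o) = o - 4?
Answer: √7801 ≈ 88.323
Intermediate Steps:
Q(o) = -4 + o
d(K) = -4 + K
D = 8544 (D = 6 - (-8976 + 438) = 6 - 1*(-8538) = 6 + 8538 = 8544)
√((60*d(-9) + 37) + D) = √((60*(-4 - 9) + 37) + 8544) = √((60*(-13) + 37) + 8544) = √((-780 + 37) + 8544) = √(-743 + 8544) = √7801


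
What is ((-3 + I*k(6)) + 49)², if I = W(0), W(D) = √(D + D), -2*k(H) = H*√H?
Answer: 2116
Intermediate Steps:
k(H) = -H^(3/2)/2 (k(H) = -H*√H/2 = -H^(3/2)/2)
W(D) = √2*√D (W(D) = √(2*D) = √2*√D)
I = 0 (I = √2*√0 = √2*0 = 0)
((-3 + I*k(6)) + 49)² = ((-3 + 0*(-3*√6)) + 49)² = ((-3 + 0) + 49)² = (-3 + 49)² = 46² = 2116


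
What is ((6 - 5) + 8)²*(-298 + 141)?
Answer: -12717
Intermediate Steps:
((6 - 5) + 8)²*(-298 + 141) = (1 + 8)²*(-157) = 9²*(-157) = 81*(-157) = -12717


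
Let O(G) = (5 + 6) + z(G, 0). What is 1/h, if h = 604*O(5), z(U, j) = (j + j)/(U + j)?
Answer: 1/6644 ≈ 0.00015051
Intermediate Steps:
z(U, j) = 2*j/(U + j) (z(U, j) = (2*j)/(U + j) = 2*j/(U + j))
O(G) = 11 (O(G) = (5 + 6) + 2*0/(G + 0) = 11 + 2*0/G = 11 + 0 = 11)
h = 6644 (h = 604*11 = 6644)
1/h = 1/6644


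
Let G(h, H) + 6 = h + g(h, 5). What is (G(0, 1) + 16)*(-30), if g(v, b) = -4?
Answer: -180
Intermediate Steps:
G(h, H) = -10 + h (G(h, H) = -6 + (h - 4) = -6 + (-4 + h) = -10 + h)
(G(0, 1) + 16)*(-30) = ((-10 + 0) + 16)*(-30) = (-10 + 16)*(-30) = 6*(-30) = -180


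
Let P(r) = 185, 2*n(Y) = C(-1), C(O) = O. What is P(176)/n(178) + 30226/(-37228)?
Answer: -6902293/18614 ≈ -370.81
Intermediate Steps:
n(Y) = -1/2 (n(Y) = (1/2)*(-1) = -1/2)
P(176)/n(178) + 30226/(-37228) = 185/(-1/2) + 30226/(-37228) = 185*(-2) + 30226*(-1/37228) = -370 - 15113/18614 = -6902293/18614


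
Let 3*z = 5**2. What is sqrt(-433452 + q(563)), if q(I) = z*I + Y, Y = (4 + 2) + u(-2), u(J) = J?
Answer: I*sqrt(3858807)/3 ≈ 654.79*I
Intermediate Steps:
z = 25/3 (z = (1/3)*5**2 = (1/3)*25 = 25/3 ≈ 8.3333)
Y = 4 (Y = (4 + 2) - 2 = 6 - 2 = 4)
q(I) = 4 + 25*I/3 (q(I) = 25*I/3 + 4 = 4 + 25*I/3)
sqrt(-433452 + q(563)) = sqrt(-433452 + (4 + (25/3)*563)) = sqrt(-433452 + (4 + 14075/3)) = sqrt(-433452 + 14087/3) = sqrt(-1286269/3) = I*sqrt(3858807)/3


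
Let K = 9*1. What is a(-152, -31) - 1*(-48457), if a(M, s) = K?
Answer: 48466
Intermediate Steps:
K = 9
a(M, s) = 9
a(-152, -31) - 1*(-48457) = 9 - 1*(-48457) = 9 + 48457 = 48466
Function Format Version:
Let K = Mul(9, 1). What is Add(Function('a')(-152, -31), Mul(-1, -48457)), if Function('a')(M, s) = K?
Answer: 48466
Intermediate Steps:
K = 9
Function('a')(M, s) = 9
Add(Function('a')(-152, -31), Mul(-1, -48457)) = Add(9, Mul(-1, -48457)) = Add(9, 48457) = 48466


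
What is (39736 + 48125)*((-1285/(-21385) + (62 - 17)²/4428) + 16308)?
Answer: 1005064009882167/701428 ≈ 1.4329e+9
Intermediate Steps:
(39736 + 48125)*((-1285/(-21385) + (62 - 17)²/4428) + 16308) = 87861*((-1285*(-1/21385) + 45²*(1/4428)) + 16308) = 87861*((257/4277 + 2025*(1/4428)) + 16308) = 87861*((257/4277 + 75/164) + 16308) = 87861*(362923/701428 + 16308) = 87861*(11439250747/701428) = 1005064009882167/701428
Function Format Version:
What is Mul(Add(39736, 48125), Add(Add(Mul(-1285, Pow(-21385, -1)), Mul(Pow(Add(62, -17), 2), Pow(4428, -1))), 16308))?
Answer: Rational(1005064009882167, 701428) ≈ 1.4329e+9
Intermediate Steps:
Mul(Add(39736, 48125), Add(Add(Mul(-1285, Pow(-21385, -1)), Mul(Pow(Add(62, -17), 2), Pow(4428, -1))), 16308)) = Mul(87861, Add(Add(Mul(-1285, Rational(-1, 21385)), Mul(Pow(45, 2), Rational(1, 4428))), 16308)) = Mul(87861, Add(Add(Rational(257, 4277), Mul(2025, Rational(1, 4428))), 16308)) = Mul(87861, Add(Add(Rational(257, 4277), Rational(75, 164)), 16308)) = Mul(87861, Add(Rational(362923, 701428), 16308)) = Mul(87861, Rational(11439250747, 701428)) = Rational(1005064009882167, 701428)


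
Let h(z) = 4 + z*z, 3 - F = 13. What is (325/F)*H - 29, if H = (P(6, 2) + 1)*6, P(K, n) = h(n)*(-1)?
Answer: 1336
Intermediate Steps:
F = -10 (F = 3 - 1*13 = 3 - 13 = -10)
h(z) = 4 + z**2
P(K, n) = -4 - n**2 (P(K, n) = (4 + n**2)*(-1) = -4 - n**2)
H = -42 (H = ((-4 - 1*2**2) + 1)*6 = ((-4 - 1*4) + 1)*6 = ((-4 - 4) + 1)*6 = (-8 + 1)*6 = -7*6 = -42)
(325/F)*H - 29 = (325/(-10))*(-42) - 29 = (325*(-1/10))*(-42) - 29 = -65/2*(-42) - 29 = 1365 - 29 = 1336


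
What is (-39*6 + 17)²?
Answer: 47089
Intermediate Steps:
(-39*6 + 17)² = (-234 + 17)² = (-217)² = 47089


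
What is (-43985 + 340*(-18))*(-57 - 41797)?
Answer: 2097094670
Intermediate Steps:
(-43985 + 340*(-18))*(-57 - 41797) = (-43985 - 6120)*(-41854) = -50105*(-41854) = 2097094670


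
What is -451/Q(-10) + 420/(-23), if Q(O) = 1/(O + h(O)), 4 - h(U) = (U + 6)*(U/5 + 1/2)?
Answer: 124056/23 ≈ 5393.7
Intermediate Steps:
h(U) = 4 - (1/2 + U/5)*(6 + U) (h(U) = 4 - (U + 6)*(U/5 + 1/2) = 4 - (6 + U)*(U*(1/5) + 1*(1/2)) = 4 - (6 + U)*(U/5 + 1/2) = 4 - (6 + U)*(1/2 + U/5) = 4 - (1/2 + U/5)*(6 + U))
Q(O) = 1/(1 - 7*O/10 - O**2/5) (Q(O) = 1/(O + (1 - 17*O/10 - O**2/5)) = 1/(1 - 7*O/10 - O**2/5))
-451/Q(-10) + 420/(-23) = -451/((-10/(-10 + 2*(-10)**2 + 7*(-10)))) + 420/(-23) = -451/((-10/(-10 + 2*100 - 70))) + 420*(-1/23) = -451/((-10/(-10 + 200 - 70))) - 420/23 = -451/((-10/120)) - 420/23 = -451/((-10*1/120)) - 420/23 = -451/(-1/12) - 420/23 = -451*(-12) - 420/23 = 5412 - 420/23 = 124056/23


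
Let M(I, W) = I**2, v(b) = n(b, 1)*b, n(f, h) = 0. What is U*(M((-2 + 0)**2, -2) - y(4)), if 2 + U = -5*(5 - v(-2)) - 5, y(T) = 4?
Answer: -384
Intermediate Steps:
v(b) = 0 (v(b) = 0*b = 0)
U = -32 (U = -2 + (-5*(5 - 1*0) - 5) = -2 + (-5*(5 + 0) - 5) = -2 + (-5*5 - 5) = -2 + (-25 - 5) = -2 - 30 = -32)
U*(M((-2 + 0)**2, -2) - y(4)) = -32*(((-2 + 0)**2)**2 - 1*4) = -32*(((-2)**2)**2 - 4) = -32*(4**2 - 4) = -32*(16 - 4) = -32*12 = -384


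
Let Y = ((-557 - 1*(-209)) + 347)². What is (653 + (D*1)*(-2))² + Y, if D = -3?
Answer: 434282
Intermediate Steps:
Y = 1 (Y = ((-557 + 209) + 347)² = (-348 + 347)² = (-1)² = 1)
(653 + (D*1)*(-2))² + Y = (653 - 3*1*(-2))² + 1 = (653 - 3*(-2))² + 1 = (653 + 6)² + 1 = 659² + 1 = 434281 + 1 = 434282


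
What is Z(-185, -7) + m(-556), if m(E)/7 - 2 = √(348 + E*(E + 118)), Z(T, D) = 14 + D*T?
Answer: 1323 + 14*√60969 ≈ 4779.9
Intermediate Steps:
m(E) = 14 + 7*√(348 + E*(118 + E)) (m(E) = 14 + 7*√(348 + E*(E + 118)) = 14 + 7*√(348 + E*(118 + E)))
Z(-185, -7) + m(-556) = (14 - 7*(-185)) + (14 + 7*√(348 + (-556)² + 118*(-556))) = (14 + 1295) + (14 + 7*√(348 + 309136 - 65608)) = 1309 + (14 + 7*√243876) = 1309 + (14 + 7*(2*√60969)) = 1309 + (14 + 14*√60969) = 1323 + 14*√60969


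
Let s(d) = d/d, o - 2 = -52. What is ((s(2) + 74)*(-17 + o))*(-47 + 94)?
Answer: -236175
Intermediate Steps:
o = -50 (o = 2 - 52 = -50)
s(d) = 1
((s(2) + 74)*(-17 + o))*(-47 + 94) = ((1 + 74)*(-17 - 50))*(-47 + 94) = (75*(-67))*47 = -5025*47 = -236175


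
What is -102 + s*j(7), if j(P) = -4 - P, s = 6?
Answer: -168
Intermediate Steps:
-102 + s*j(7) = -102 + 6*(-4 - 1*7) = -102 + 6*(-4 - 7) = -102 + 6*(-11) = -102 - 66 = -168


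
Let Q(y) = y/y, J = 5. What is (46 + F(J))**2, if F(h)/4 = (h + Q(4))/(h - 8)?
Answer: 1444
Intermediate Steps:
Q(y) = 1
F(h) = 4*(1 + h)/(-8 + h) (F(h) = 4*((h + 1)/(h - 8)) = 4*((1 + h)/(-8 + h)) = 4*(1 + h)/(-8 + h))
(46 + F(J))**2 = (46 + 4*(1 + 5)/(-8 + 5))**2 = (46 + 4*6/(-3))**2 = (46 + 4*(-1/3)*6)**2 = (46 - 8)**2 = 38**2 = 1444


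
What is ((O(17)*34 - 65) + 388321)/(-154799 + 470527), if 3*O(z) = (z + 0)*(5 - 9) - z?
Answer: 580939/473592 ≈ 1.2267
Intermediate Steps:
O(z) = -5*z/3 (O(z) = ((z + 0)*(5 - 9) - z)/3 = (z*(-4) - z)/3 = (-4*z - z)/3 = (-5*z)/3 = -5*z/3)
((O(17)*34 - 65) + 388321)/(-154799 + 470527) = ((-5/3*17*34 - 65) + 388321)/(-154799 + 470527) = ((-85/3*34 - 65) + 388321)/315728 = ((-2890/3 - 65) + 388321)*(1/315728) = (-3085/3 + 388321)*(1/315728) = (1161878/3)*(1/315728) = 580939/473592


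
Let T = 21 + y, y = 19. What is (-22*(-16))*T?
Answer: 14080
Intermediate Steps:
T = 40 (T = 21 + 19 = 40)
(-22*(-16))*T = -22*(-16)*40 = 352*40 = 14080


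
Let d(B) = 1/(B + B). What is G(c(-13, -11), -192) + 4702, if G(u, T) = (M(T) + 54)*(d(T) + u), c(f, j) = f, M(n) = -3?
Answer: 516975/128 ≈ 4038.9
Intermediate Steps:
d(B) = 1/(2*B)
G(u, T) = 51*u + 51/(2*T) (G(u, T) = (-3 + 54)*(1/(2*T) + u) = 51*(u + 1/(2*T)) = 51*u + 51/(2*T))
G(c(-13, -11), -192) + 4702 = (51*(-13) + (51/2)/(-192)) + 4702 = (-663 + (51/2)*(-1/192)) + 4702 = (-663 - 17/128) + 4702 = -84881/128 + 4702 = 516975/128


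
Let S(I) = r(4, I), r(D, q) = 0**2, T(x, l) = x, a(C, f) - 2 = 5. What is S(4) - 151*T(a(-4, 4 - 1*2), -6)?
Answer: -1057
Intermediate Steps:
a(C, f) = 7 (a(C, f) = 2 + 5 = 7)
r(D, q) = 0
S(I) = 0
S(4) - 151*T(a(-4, 4 - 1*2), -6) = 0 - 151*7 = 0 - 1057 = -1057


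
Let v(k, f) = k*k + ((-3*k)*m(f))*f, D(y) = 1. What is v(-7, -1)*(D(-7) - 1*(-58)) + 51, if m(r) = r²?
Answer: 1703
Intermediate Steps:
v(k, f) = k² - 3*k*f³ (v(k, f) = k*k + ((-3*k)*f²)*f = k² + (-3*k*f²)*f = k² - 3*k*f³)
v(-7, -1)*(D(-7) - 1*(-58)) + 51 = (-7*(-7 - 3*(-1)³))*(1 - 1*(-58)) + 51 = (-7*(-7 - 3*(-1)))*(1 + 58) + 51 = -7*(-7 + 3)*59 + 51 = -7*(-4)*59 + 51 = 28*59 + 51 = 1652 + 51 = 1703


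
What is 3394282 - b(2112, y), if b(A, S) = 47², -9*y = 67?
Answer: 3392073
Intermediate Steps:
y = -67/9 (y = -⅑*67 = -67/9 ≈ -7.4444)
b(A, S) = 2209
3394282 - b(2112, y) = 3394282 - 1*2209 = 3394282 - 2209 = 3392073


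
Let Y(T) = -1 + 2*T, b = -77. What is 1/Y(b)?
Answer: -1/155 ≈ -0.0064516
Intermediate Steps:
1/Y(b) = 1/(-1 + 2*(-77)) = 1/(-1 - 154) = 1/(-155) = -1/155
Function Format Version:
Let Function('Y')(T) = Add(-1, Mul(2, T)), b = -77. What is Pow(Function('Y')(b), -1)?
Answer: Rational(-1, 155) ≈ -0.0064516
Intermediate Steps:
Pow(Function('Y')(b), -1) = Pow(Add(-1, Mul(2, -77)), -1) = Pow(Add(-1, -154), -1) = Pow(-155, -1) = Rational(-1, 155)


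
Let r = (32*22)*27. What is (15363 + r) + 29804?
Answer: 64175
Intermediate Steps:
r = 19008 (r = 704*27 = 19008)
(15363 + r) + 29804 = (15363 + 19008) + 29804 = 34371 + 29804 = 64175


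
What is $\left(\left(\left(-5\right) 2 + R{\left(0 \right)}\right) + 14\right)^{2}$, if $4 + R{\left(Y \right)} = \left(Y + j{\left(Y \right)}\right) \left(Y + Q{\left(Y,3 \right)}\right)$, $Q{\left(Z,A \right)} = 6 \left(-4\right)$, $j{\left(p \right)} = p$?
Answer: $0$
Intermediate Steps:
$Q{\left(Z,A \right)} = -24$
$R{\left(Y \right)} = -4 + 2 Y \left(-24 + Y\right)$ ($R{\left(Y \right)} = -4 + \left(Y + Y\right) \left(Y - 24\right) = -4 + 2 Y \left(-24 + Y\right)$)
$\left(\left(\left(-5\right) 2 + R{\left(0 \right)}\right) + 14\right)^{2} = \left(\left(\left(-5\right) 2 - \left(4 - 2 \cdot 0^{2}\right)\right) + 14\right)^{2} = \left(\left(-10 + \left(-4 + 0 + 2 \cdot 0\right)\right) + 14\right)^{2} = \left(\left(-10 + \left(-4 + 0 + 0\right)\right) + 14\right)^{2} = \left(\left(-10 - 4\right) + 14\right)^{2} = \left(-14 + 14\right)^{2} = 0^{2} = 0$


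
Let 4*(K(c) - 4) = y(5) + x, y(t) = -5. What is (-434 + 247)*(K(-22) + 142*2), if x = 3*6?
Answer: -217855/4 ≈ -54464.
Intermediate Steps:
x = 18
K(c) = 29/4 (K(c) = 4 + (-5 + 18)/4 = 4 + (1/4)*13 = 4 + 13/4 = 29/4)
(-434 + 247)*(K(-22) + 142*2) = (-434 + 247)*(29/4 + 142*2) = -187*(29/4 + 284) = -187*1165/4 = -217855/4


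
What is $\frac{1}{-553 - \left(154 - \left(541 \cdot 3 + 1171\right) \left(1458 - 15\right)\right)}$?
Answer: $\frac{1}{4031035} \approx 2.4808 \cdot 10^{-7}$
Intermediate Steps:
$\frac{1}{-553 - \left(154 - \left(541 \cdot 3 + 1171\right) \left(1458 - 15\right)\right)} = \frac{1}{-553 - \left(154 - \left(1623 + 1171\right) 1443\right)} = \frac{1}{-553 + \left(2794 \cdot 1443 - 154\right)} = \frac{1}{-553 + \left(4031742 - 154\right)} = \frac{1}{-553 + 4031588} = \frac{1}{4031035}$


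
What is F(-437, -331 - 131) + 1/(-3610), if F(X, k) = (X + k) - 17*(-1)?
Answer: -3184021/3610 ≈ -882.00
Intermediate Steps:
F(X, k) = 17 + X + k (F(X, k) = (X + k) + 17 = 17 + X + k)
F(-437, -331 - 131) + 1/(-3610) = (17 - 437 + (-331 - 131)) + 1/(-3610) = (17 - 437 - 462) - 1/3610 = -882 - 1/3610 = -3184021/3610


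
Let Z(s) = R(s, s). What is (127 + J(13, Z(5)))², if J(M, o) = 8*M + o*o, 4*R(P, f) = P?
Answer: 13845841/256 ≈ 54085.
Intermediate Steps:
R(P, f) = P/4
Z(s) = s/4
J(M, o) = o² + 8*M (J(M, o) = 8*M + o² = o² + 8*M)
(127 + J(13, Z(5)))² = (127 + (((¼)*5)² + 8*13))² = (127 + ((5/4)² + 104))² = (127 + (25/16 + 104))² = (127 + 1689/16)² = (3721/16)² = 13845841/256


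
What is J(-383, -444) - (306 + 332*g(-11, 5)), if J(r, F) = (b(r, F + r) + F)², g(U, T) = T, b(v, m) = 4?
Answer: 191634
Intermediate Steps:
J(r, F) = (4 + F)²
J(-383, -444) - (306 + 332*g(-11, 5)) = (4 - 444)² - (306 + 332*5) = (-440)² - (306 + 1660) = 193600 - 1*1966 = 193600 - 1966 = 191634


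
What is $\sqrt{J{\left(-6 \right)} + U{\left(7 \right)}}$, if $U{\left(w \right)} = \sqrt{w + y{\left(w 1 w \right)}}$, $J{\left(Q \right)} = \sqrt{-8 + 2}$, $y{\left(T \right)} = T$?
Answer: $\sqrt{2 \sqrt{14} + i \sqrt{6}} \approx 2.771 + 0.44198 i$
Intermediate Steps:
$J{\left(Q \right)} = i \sqrt{6}$ ($J{\left(Q \right)} = \sqrt{-6} = i \sqrt{6}$)
$U{\left(w \right)} = \sqrt{w + w^{2}}$ ($U{\left(w \right)} = \sqrt{w + w 1 w} = \sqrt{w + w w} = \sqrt{w + w^{2}}$)
$\sqrt{J{\left(-6 \right)} + U{\left(7 \right)}} = \sqrt{i \sqrt{6} + \sqrt{7 \left(1 + 7\right)}} = \sqrt{i \sqrt{6} + \sqrt{7 \cdot 8}} = \sqrt{i \sqrt{6} + \sqrt{56}} = \sqrt{i \sqrt{6} + 2 \sqrt{14}} = \sqrt{2 \sqrt{14} + i \sqrt{6}}$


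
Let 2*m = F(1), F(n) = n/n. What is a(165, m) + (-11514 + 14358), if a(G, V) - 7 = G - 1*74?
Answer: 2942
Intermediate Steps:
F(n) = 1
m = ½ (m = (½)*1 = ½ ≈ 0.50000)
a(G, V) = -67 + G (a(G, V) = 7 + (G - 1*74) = 7 + (G - 74) = 7 + (-74 + G) = -67 + G)
a(165, m) + (-11514 + 14358) = (-67 + 165) + (-11514 + 14358) = 98 + 2844 = 2942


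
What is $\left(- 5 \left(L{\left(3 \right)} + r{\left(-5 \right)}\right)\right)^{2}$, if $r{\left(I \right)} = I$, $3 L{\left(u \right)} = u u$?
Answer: $100$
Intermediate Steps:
$L{\left(u \right)} = \frac{u^{2}}{3}$ ($L{\left(u \right)} = \frac{u u}{3} = \frac{u^{2}}{3}$)
$\left(- 5 \left(L{\left(3 \right)} + r{\left(-5 \right)}\right)\right)^{2} = \left(- 5 \left(\frac{3^{2}}{3} - 5\right)\right)^{2} = \left(- 5 \left(\frac{1}{3} \cdot 9 - 5\right)\right)^{2} = \left(- 5 \left(3 - 5\right)\right)^{2} = \left(\left(-5\right) \left(-2\right)\right)^{2} = 10^{2} = 100$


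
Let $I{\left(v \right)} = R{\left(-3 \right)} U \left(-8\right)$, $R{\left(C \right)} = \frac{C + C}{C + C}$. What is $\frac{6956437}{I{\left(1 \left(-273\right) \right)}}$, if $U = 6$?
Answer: $- \frac{6956437}{48} \approx -1.4493 \cdot 10^{5}$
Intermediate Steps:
$R{\left(C \right)} = 1$ ($R{\left(C \right)} = \frac{2 C}{2 C} = 2 C \frac{1}{2 C} = 1$)
$I{\left(v \right)} = -48$ ($I{\left(v \right)} = 1 \cdot 6 \left(-8\right) = 6 \left(-8\right) = -48$)
$\frac{6956437}{I{\left(1 \left(-273\right) \right)}} = \frac{6956437}{-48} = 6956437 \left(- \frac{1}{48}\right) = - \frac{6956437}{48}$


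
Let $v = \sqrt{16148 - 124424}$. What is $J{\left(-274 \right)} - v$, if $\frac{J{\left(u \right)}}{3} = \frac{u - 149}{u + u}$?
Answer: $\frac{1269}{548} - 2 i \sqrt{27069} \approx 2.3157 - 329.05 i$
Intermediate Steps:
$J{\left(u \right)} = \frac{3 \left(-149 + u\right)}{2 u}$ ($J{\left(u \right)} = 3 \frac{u - 149}{u + u} = 3 \frac{-149 + u}{2 u} = \frac{3 \left(-149 + u\right)}{2 u}$)
$v = 2 i \sqrt{27069}$ ($v = \sqrt{-108276} = 2 i \sqrt{27069} \approx 329.05 i$)
$J{\left(-274 \right)} - v = \frac{3 \left(-149 - 274\right)}{2 \left(-274\right)} - 2 i \sqrt{27069} = \frac{3}{2} \left(- \frac{1}{274}\right) \left(-423\right) - 2 i \sqrt{27069} = \frac{1269}{548} - 2 i \sqrt{27069}$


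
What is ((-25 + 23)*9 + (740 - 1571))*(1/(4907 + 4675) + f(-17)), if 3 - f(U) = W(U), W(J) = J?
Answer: -54234403/3194 ≈ -16980.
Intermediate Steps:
f(U) = 3 - U
((-25 + 23)*9 + (740 - 1571))*(1/(4907 + 4675) + f(-17)) = ((-25 + 23)*9 + (740 - 1571))*(1/(4907 + 4675) + (3 - 1*(-17))) = (-2*9 - 831)*(1/9582 + (3 + 17)) = (-18 - 831)*(1/9582 + 20) = -849*191641/9582 = -54234403/3194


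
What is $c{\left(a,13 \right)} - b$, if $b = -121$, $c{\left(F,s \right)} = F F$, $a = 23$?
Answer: $650$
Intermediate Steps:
$c{\left(F,s \right)} = F^{2}$
$c{\left(a,13 \right)} - b = 23^{2} - -121 = 529 + 121 = 650$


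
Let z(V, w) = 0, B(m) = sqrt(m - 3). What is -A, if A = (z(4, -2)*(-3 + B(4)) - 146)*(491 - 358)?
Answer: 19418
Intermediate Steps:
B(m) = sqrt(-3 + m)
A = -19418 (A = (0*(-3 + sqrt(-3 + 4)) - 146)*(491 - 358) = (0*(-3 + sqrt(1)) - 146)*133 = (0*(-3 + 1) - 146)*133 = (0*(-2) - 146)*133 = (0 - 146)*133 = -146*133 = -19418)
-A = -1*(-19418) = 19418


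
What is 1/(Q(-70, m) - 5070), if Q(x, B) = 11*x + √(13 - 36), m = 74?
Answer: -5840/34105623 - I*√23/34105623 ≈ -0.00017123 - 1.4062e-7*I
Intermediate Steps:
Q(x, B) = 11*x + I*√23 (Q(x, B) = 11*x + √(-23) = 11*x + I*√23)
1/(Q(-70, m) - 5070) = 1/((11*(-70) + I*√23) - 5070) = 1/((-770 + I*√23) - 5070) = 1/(-5840 + I*√23)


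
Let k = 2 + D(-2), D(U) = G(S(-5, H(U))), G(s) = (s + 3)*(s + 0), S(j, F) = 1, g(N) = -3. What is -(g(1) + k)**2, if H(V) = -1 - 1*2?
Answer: -9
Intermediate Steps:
H(V) = -3 (H(V) = -1 - 2 = -3)
G(s) = s*(3 + s) (G(s) = (3 + s)*s = s*(3 + s))
D(U) = 4 (D(U) = 1*(3 + 1) = 1*4 = 4)
k = 6 (k = 2 + 4 = 6)
-(g(1) + k)**2 = -(-3 + 6)**2 = -1*3**2 = -1*9 = -9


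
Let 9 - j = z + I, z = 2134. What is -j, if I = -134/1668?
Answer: 1772183/834 ≈ 2124.9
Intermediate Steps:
I = -67/834 (I = -134*1/1668 = -67/834 ≈ -0.080336)
j = -1772183/834 (j = 9 - (2134 - 67/834) = 9 - 1*1779689/834 = 9 - 1779689/834 = -1772183/834 ≈ -2124.9)
-j = -1*(-1772183/834) = 1772183/834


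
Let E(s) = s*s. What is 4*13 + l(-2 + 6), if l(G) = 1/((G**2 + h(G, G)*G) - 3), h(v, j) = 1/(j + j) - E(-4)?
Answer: 5250/101 ≈ 51.980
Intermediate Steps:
E(s) = s**2
h(v, j) = -16 + 1/(2*j) (h(v, j) = 1/(j + j) - 1*(-4)**2 = 1/(2*j) - 1*16 = 1/(2*j) - 16 = -16 + 1/(2*j))
l(G) = 1/(-3 + G**2 + G*(-16 + 1/(2*G))) (l(G) = 1/((G**2 + (-16 + 1/(2*G))*G) - 3) = 1/((G**2 + G*(-16 + 1/(2*G))) - 3) = 1/(-3 + G**2 + G*(-16 + 1/(2*G))))
4*13 + l(-2 + 6) = 4*13 + 2/(-5 - 32*(-2 + 6) + 2*(-2 + 6)**2) = 52 + 2/(-5 - 32*4 + 2*4**2) = 52 + 2/(-5 - 128 + 2*16) = 52 + 2/(-5 - 128 + 32) = 52 + 2/(-101) = 52 + 2*(-1/101) = 52 - 2/101 = 5250/101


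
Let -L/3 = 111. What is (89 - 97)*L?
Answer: 2664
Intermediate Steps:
L = -333 (L = -3*111 = -333)
(89 - 97)*L = (89 - 97)*(-333) = -8*(-333) = 2664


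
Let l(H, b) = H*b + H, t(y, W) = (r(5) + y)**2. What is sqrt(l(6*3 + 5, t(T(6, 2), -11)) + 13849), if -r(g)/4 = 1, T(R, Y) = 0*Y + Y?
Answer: 2*sqrt(3491) ≈ 118.17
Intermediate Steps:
T(R, Y) = Y (T(R, Y) = 0 + Y = Y)
r(g) = -4 (r(g) = -4*1 = -4)
t(y, W) = (-4 + y)**2
l(H, b) = H + H*b
sqrt(l(6*3 + 5, t(T(6, 2), -11)) + 13849) = sqrt((6*3 + 5)*(1 + (-4 + 2)**2) + 13849) = sqrt((18 + 5)*(1 + (-2)**2) + 13849) = sqrt(23*(1 + 4) + 13849) = sqrt(23*5 + 13849) = sqrt(115 + 13849) = sqrt(13964) = 2*sqrt(3491)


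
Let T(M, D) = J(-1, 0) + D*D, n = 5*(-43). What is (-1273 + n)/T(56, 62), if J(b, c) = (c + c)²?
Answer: -12/31 ≈ -0.38710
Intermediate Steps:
n = -215
J(b, c) = 4*c² (J(b, c) = (2*c)² = 4*c²)
T(M, D) = D² (T(M, D) = 4*0² + D*D = 4*0 + D² = 0 + D² = D²)
(-1273 + n)/T(56, 62) = (-1273 - 215)/(62²) = -1488/3844 = -1488*1/3844 = -12/31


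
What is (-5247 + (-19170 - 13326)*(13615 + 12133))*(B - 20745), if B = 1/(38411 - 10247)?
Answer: 162953108434101215/9388 ≈ 1.7358e+13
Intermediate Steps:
B = 1/28164 ≈ 3.5506e-5
(-5247 + (-19170 - 13326)*(13615 + 12133))*(B - 20745) = (-5247 + (-19170 - 13326)*(13615 + 12133))*(1/28164 - 20745) = (-5247 - 32496*25748)*(-584262179/28164) = (-5247 - 836707008)*(-584262179/28164) = -836712255*(-584262179/28164) = 162953108434101215/9388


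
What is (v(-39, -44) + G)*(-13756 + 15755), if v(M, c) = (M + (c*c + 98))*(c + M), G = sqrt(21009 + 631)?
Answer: -331004415 + 3998*sqrt(5410) ≈ -3.3071e+8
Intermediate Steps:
G = 2*sqrt(5410) (G = sqrt(21640) = 2*sqrt(5410) ≈ 147.11)
v(M, c) = (M + c)*(98 + M + c**2) (v(M, c) = (M + (c**2 + 98))*(M + c) = (M + (98 + c**2))*(M + c) = (98 + M + c**2)*(M + c) = (M + c)*(98 + M + c**2))
(v(-39, -44) + G)*(-13756 + 15755) = (((-39)**2 + (-44)**3 + 98*(-39) + 98*(-44) - 39*(-44) - 39*(-44)**2) + 2*sqrt(5410))*(-13756 + 15755) = ((1521 - 85184 - 3822 - 4312 + 1716 - 39*1936) + 2*sqrt(5410))*1999 = ((1521 - 85184 - 3822 - 4312 + 1716 - 75504) + 2*sqrt(5410))*1999 = (-165585 + 2*sqrt(5410))*1999 = -331004415 + 3998*sqrt(5410)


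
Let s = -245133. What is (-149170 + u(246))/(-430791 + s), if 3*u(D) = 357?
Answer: 149051/675924 ≈ 0.22051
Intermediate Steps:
u(D) = 119 (u(D) = (⅓)*357 = 119)
(-149170 + u(246))/(-430791 + s) = (-149170 + 119)/(-430791 - 245133) = -149051/(-675924) = -149051*(-1/675924) = 149051/675924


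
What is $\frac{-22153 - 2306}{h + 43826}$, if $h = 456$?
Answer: $- \frac{24459}{44282} \approx -0.55235$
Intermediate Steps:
$\frac{-22153 - 2306}{h + 43826} = \frac{-22153 - 2306}{456 + 43826} = - \frac{24459}{44282}$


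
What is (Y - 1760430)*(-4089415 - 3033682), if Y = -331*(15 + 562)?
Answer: 13900132578449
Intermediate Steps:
Y = -190987 (Y = -331*577 = -190987)
(Y - 1760430)*(-4089415 - 3033682) = (-190987 - 1760430)*(-4089415 - 3033682) = -1951417*(-7123097) = 13900132578449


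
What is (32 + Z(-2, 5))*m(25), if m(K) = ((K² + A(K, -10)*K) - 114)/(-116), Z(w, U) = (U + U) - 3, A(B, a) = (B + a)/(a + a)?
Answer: -76791/464 ≈ -165.50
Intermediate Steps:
A(B, a) = (B + a)/(2*a) (A(B, a) = (B + a)/((2*a)) = (B + a)*(1/(2*a)) = (B + a)/(2*a))
Z(w, U) = -3 + 2*U (Z(w, U) = 2*U - 3 = -3 + 2*U)
m(K) = 57/58 - K²/116 - K*(½ - K/20)/116 (m(K) = ((K² + ((½)*(K - 10)/(-10))*K) - 114)/(-116) = ((K² + ((½)*(-⅒)*(-10 + K))*K) - 114)*(-1/116) = ((K² + (½ - K/20)*K) - 114)*(-1/116) = ((K² + K*(½ - K/20)) - 114)*(-1/116) = (-114 + K² + K*(½ - K/20))*(-1/116) = 57/58 - K²/116 - K*(½ - K/20)/116)
(32 + Z(-2, 5))*m(25) = (32 + (-3 + 2*5))*(57/58 - 19/2320*25² - 1/232*25) = (32 + (-3 + 10))*(57/58 - 19/2320*625 - 25/232) = (32 + 7)*(57/58 - 2375/464 - 25/232) = 39*(-1969/464) = -76791/464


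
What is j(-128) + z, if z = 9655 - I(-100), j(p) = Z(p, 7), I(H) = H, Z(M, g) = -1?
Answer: 9754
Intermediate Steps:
j(p) = -1
z = 9755 (z = 9655 - 1*(-100) = 9655 + 100 = 9755)
j(-128) + z = -1 + 9755 = 9754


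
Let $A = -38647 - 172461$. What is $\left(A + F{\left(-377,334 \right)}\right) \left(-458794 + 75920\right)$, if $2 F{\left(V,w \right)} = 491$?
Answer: $80733768825$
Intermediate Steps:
$F{\left(V,w \right)} = \frac{491}{2}$ ($F{\left(V,w \right)} = \frac{1}{2} \cdot 491 = \frac{491}{2}$)
$A = -211108$
$\left(A + F{\left(-377,334 \right)}\right) \left(-458794 + 75920\right) = \left(-211108 + \frac{491}{2}\right) \left(-458794 + 75920\right) = \left(- \frac{421725}{2}\right) \left(-382874\right) = 80733768825$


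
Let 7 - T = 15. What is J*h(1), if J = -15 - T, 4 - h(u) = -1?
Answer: -35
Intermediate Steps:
T = -8 (T = 7 - 1*15 = 7 - 15 = -8)
h(u) = 5 (h(u) = 4 - 1*(-1) = 4 + 1 = 5)
J = -7 (J = -15 - 1*(-8) = -15 + 8 = -7)
J*h(1) = -7*5 = -35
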